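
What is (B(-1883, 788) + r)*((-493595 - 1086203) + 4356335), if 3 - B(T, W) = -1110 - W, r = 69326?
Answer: 197764400899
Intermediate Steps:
B(T, W) = 1113 + W (B(T, W) = 3 - (-1110 - W) = 3 + (1110 + W) = 1113 + W)
(B(-1883, 788) + r)*((-493595 - 1086203) + 4356335) = ((1113 + 788) + 69326)*((-493595 - 1086203) + 4356335) = (1901 + 69326)*(-1579798 + 4356335) = 71227*2776537 = 197764400899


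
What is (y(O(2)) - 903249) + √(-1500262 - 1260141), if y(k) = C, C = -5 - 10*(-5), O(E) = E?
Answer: -903204 + I*√2760403 ≈ -9.032e+5 + 1661.4*I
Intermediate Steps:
C = 45 (C = -5 + 50 = 45)
y(k) = 45
(y(O(2)) - 903249) + √(-1500262 - 1260141) = (45 - 903249) + √(-1500262 - 1260141) = -903204 + √(-2760403) = -903204 + I*√2760403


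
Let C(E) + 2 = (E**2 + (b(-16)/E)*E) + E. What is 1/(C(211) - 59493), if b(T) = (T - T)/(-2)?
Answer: -1/14763 ≈ -6.7737e-5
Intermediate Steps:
b(T) = 0 (b(T) = 0*(-1/2) = 0)
C(E) = -2 + E + E**2 (C(E) = -2 + ((E**2 + (0/E)*E) + E) = -2 + ((E**2 + 0*E) + E) = -2 + ((E**2 + 0) + E) = -2 + (E**2 + E) = -2 + (E + E**2) = -2 + E + E**2)
1/(C(211) - 59493) = 1/((-2 + 211 + 211**2) - 59493) = 1/((-2 + 211 + 44521) - 59493) = 1/(44730 - 59493) = 1/(-14763) = -1/14763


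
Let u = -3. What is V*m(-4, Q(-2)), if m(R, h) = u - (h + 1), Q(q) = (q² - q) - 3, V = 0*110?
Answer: 0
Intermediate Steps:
V = 0
Q(q) = -3 + q² - q
m(R, h) = -4 - h (m(R, h) = -3 - (h + 1) = -3 - (1 + h) = -3 + (-1 - h) = -4 - h)
V*m(-4, Q(-2)) = 0*(-4 - (-3 + (-2)² - 1*(-2))) = 0*(-4 - (-3 + 4 + 2)) = 0*(-4 - 1*3) = 0*(-4 - 3) = 0*(-7) = 0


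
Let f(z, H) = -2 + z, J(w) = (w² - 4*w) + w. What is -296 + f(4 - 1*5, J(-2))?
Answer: -299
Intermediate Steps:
J(w) = w² - 3*w
-296 + f(4 - 1*5, J(-2)) = -296 + (-2 + (4 - 1*5)) = -296 + (-2 + (4 - 5)) = -296 + (-2 - 1) = -296 - 3 = -299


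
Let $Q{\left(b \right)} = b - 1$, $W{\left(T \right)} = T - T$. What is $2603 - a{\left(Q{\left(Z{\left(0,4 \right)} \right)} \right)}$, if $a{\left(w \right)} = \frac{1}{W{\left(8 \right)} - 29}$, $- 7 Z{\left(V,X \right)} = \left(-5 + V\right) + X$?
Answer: $\frac{75488}{29} \approx 2603.0$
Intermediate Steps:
$W{\left(T \right)} = 0$
$Z{\left(V,X \right)} = \frac{5}{7} - \frac{V}{7} - \frac{X}{7}$ ($Z{\left(V,X \right)} = - \frac{\left(-5 + V\right) + X}{7} = - \frac{-5 + V + X}{7} = \frac{5}{7} - \frac{V}{7} - \frac{X}{7}$)
$Q{\left(b \right)} = -1 + b$
$a{\left(w \right)} = - \frac{1}{29}$ ($a{\left(w \right)} = \frac{1}{0 - 29} = \frac{1}{-29} = - \frac{1}{29}$)
$2603 - a{\left(Q{\left(Z{\left(0,4 \right)} \right)} \right)} = 2603 - - \frac{1}{29} = 2603 + \frac{1}{29} = \frac{75488}{29}$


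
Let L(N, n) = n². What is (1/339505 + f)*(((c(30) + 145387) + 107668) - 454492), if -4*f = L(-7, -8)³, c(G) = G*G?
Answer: 4461908078227623/339505 ≈ 1.3142e+10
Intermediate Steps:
c(G) = G²
f = -65536 (f = -((-8)²)³/4 = -¼*64³ = -¼*262144 = -65536)
(1/339505 + f)*(((c(30) + 145387) + 107668) - 454492) = (1/339505 - 65536)*(((30² + 145387) + 107668) - 454492) = (1/339505 - 65536)*(((900 + 145387) + 107668) - 454492) = -22249799679*((146287 + 107668) - 454492)/339505 = -22249799679*(253955 - 454492)/339505 = -22249799679/339505*(-200537) = 4461908078227623/339505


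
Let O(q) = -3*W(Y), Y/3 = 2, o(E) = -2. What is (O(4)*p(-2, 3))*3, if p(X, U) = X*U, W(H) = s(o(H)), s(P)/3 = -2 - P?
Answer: 0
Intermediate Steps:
Y = 6 (Y = 3*2 = 6)
s(P) = -6 - 3*P (s(P) = 3*(-2 - P) = -6 - 3*P)
W(H) = 0 (W(H) = -6 - 3*(-2) = -6 + 6 = 0)
p(X, U) = U*X
O(q) = 0 (O(q) = -3*0 = 0)
(O(4)*p(-2, 3))*3 = (0*(3*(-2)))*3 = (0*(-6))*3 = 0*3 = 0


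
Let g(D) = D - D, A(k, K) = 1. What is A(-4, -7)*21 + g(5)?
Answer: 21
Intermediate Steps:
g(D) = 0
A(-4, -7)*21 + g(5) = 1*21 + 0 = 21 + 0 = 21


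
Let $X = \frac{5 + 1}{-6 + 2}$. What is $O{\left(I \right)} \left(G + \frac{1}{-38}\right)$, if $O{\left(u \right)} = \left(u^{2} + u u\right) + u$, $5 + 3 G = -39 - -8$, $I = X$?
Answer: $- \frac{1371}{38} \approx -36.079$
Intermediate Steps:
$X = - \frac{3}{2}$ ($X = \frac{6}{-4} = 6 \left(- \frac{1}{4}\right) = - \frac{3}{2} \approx -1.5$)
$I = - \frac{3}{2} \approx -1.5$
$G = -12$ ($G = - \frac{5}{3} + \frac{-39 - -8}{3} = - \frac{5}{3} + \frac{-39 + 8}{3} = - \frac{5}{3} + \frac{1}{3} \left(-31\right) = - \frac{5}{3} - \frac{31}{3} = -12$)
$O{\left(u \right)} = u + 2 u^{2}$ ($O{\left(u \right)} = \left(u^{2} + u^{2}\right) + u = 2 u^{2} + u = u + 2 u^{2}$)
$O{\left(I \right)} \left(G + \frac{1}{-38}\right) = - \frac{3 \left(1 + 2 \left(- \frac{3}{2}\right)\right)}{2} \left(-12 + \frac{1}{-38}\right) = - \frac{3 \left(1 - 3\right)}{2} \left(-12 - \frac{1}{38}\right) = \left(- \frac{3}{2}\right) \left(-2\right) \left(- \frac{457}{38}\right) = 3 \left(- \frac{457}{38}\right) = - \frac{1371}{38}$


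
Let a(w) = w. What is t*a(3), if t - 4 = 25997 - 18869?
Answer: 21396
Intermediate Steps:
t = 7132 (t = 4 + (25997 - 18869) = 4 + 7128 = 7132)
t*a(3) = 7132*3 = 21396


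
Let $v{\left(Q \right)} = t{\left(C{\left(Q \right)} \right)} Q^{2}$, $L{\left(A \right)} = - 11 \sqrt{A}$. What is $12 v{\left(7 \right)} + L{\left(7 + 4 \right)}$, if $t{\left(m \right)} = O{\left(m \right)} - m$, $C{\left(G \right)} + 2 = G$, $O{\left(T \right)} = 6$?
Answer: $588 - 11 \sqrt{11} \approx 551.52$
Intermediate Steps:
$C{\left(G \right)} = -2 + G$
$t{\left(m \right)} = 6 - m$
$v{\left(Q \right)} = Q^{2} \left(8 - Q\right)$ ($v{\left(Q \right)} = \left(6 - \left(-2 + Q\right)\right) Q^{2} = \left(8 - Q\right) Q^{2} = Q^{2} \left(8 - Q\right)$)
$12 v{\left(7 \right)} + L{\left(7 + 4 \right)} = 12 \cdot 7^{2} \left(8 - 7\right) - 11 \sqrt{7 + 4} = 12 \cdot 49 \left(8 - 7\right) - 11 \sqrt{11} = 12 \cdot 49 \cdot 1 - 11 \sqrt{11} = 12 \cdot 49 - 11 \sqrt{11} = 588 - 11 \sqrt{11}$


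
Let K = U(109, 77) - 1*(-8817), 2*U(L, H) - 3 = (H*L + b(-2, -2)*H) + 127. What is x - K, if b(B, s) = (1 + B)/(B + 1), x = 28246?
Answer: 15129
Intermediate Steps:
b(B, s) = 1 (b(B, s) = (1 + B)/(1 + B) = 1)
U(L, H) = 65 + H/2 + H*L/2 (U(L, H) = 3/2 + ((H*L + 1*H) + 127)/2 = 3/2 + ((H*L + H) + 127)/2 = 3/2 + ((H + H*L) + 127)/2 = 3/2 + (127 + H + H*L)/2 = 3/2 + (127/2 + H/2 + H*L/2) = 65 + H/2 + H*L/2)
K = 13117 (K = (65 + (½)*77 + (½)*77*109) - 1*(-8817) = (65 + 77/2 + 8393/2) + 8817 = 4300 + 8817 = 13117)
x - K = 28246 - 1*13117 = 28246 - 13117 = 15129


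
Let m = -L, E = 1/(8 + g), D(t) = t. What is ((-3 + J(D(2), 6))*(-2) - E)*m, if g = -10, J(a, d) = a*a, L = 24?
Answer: 36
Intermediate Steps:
J(a, d) = a²
E = -½ (E = 1/(8 - 10) = 1/(-2) = -½ ≈ -0.50000)
m = -24 (m = -1*24 = -24)
((-3 + J(D(2), 6))*(-2) - E)*m = ((-3 + 2²)*(-2) - 1*(-½))*(-24) = ((-3 + 4)*(-2) + ½)*(-24) = (1*(-2) + ½)*(-24) = (-2 + ½)*(-24) = -3/2*(-24) = 36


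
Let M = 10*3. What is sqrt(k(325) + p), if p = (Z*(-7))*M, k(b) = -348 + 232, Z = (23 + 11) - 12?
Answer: 8*I*sqrt(74) ≈ 68.819*I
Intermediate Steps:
Z = 22 (Z = 34 - 12 = 22)
M = 30
k(b) = -116
p = -4620 (p = (22*(-7))*30 = -154*30 = -4620)
sqrt(k(325) + p) = sqrt(-116 - 4620) = sqrt(-4736) = 8*I*sqrt(74)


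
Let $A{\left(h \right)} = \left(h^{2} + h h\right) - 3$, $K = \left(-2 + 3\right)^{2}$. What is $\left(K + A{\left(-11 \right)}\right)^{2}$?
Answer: $57600$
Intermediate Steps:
$K = 1$ ($K = 1^{2} = 1$)
$A{\left(h \right)} = -3 + 2 h^{2}$ ($A{\left(h \right)} = \left(h^{2} + h^{2}\right) - 3 = 2 h^{2} - 3 = -3 + 2 h^{2}$)
$\left(K + A{\left(-11 \right)}\right)^{2} = \left(1 - \left(3 - 2 \left(-11\right)^{2}\right)\right)^{2} = \left(1 + \left(-3 + 2 \cdot 121\right)\right)^{2} = \left(1 + \left(-3 + 242\right)\right)^{2} = \left(1 + 239\right)^{2} = 240^{2} = 57600$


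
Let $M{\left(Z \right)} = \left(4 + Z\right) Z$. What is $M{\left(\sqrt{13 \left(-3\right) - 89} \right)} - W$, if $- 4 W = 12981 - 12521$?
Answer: $-13 + 32 i \sqrt{2} \approx -13.0 + 45.255 i$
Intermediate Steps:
$W = -115$ ($W = - \frac{12981 - 12521}{4} = \left(- \frac{1}{4}\right) 460 = -115$)
$M{\left(Z \right)} = Z \left(4 + Z\right)$
$M{\left(\sqrt{13 \left(-3\right) - 89} \right)} - W = \sqrt{13 \left(-3\right) - 89} \left(4 + \sqrt{13 \left(-3\right) - 89}\right) - -115 = \sqrt{-39 - 89} \left(4 + \sqrt{-39 - 89}\right) + 115 = \sqrt{-128} \left(4 + \sqrt{-128}\right) + 115 = 8 i \sqrt{2} \left(4 + 8 i \sqrt{2}\right) + 115 = 115 + 8 i \sqrt{2} \left(4 + 8 i \sqrt{2}\right)$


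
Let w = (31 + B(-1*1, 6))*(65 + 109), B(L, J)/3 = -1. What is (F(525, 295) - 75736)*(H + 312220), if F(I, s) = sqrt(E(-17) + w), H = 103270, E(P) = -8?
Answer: -31467550640 + 6647840*sqrt(19) ≈ -3.1439e+10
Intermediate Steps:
B(L, J) = -3 (B(L, J) = 3*(-1) = -3)
w = 4872 (w = (31 - 3)*(65 + 109) = 28*174 = 4872)
F(I, s) = 16*sqrt(19) (F(I, s) = sqrt(-8 + 4872) = sqrt(4864) = 16*sqrt(19))
(F(525, 295) - 75736)*(H + 312220) = (16*sqrt(19) - 75736)*(103270 + 312220) = (-75736 + 16*sqrt(19))*415490 = -31467550640 + 6647840*sqrt(19)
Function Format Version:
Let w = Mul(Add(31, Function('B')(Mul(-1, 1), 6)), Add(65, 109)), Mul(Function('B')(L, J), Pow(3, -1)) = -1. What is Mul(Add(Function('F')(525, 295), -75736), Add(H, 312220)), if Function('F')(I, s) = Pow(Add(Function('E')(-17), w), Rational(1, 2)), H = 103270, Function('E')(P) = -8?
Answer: Add(-31467550640, Mul(6647840, Pow(19, Rational(1, 2)))) ≈ -3.1439e+10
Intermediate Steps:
Function('B')(L, J) = -3 (Function('B')(L, J) = Mul(3, -1) = -3)
w = 4872 (w = Mul(Add(31, -3), Add(65, 109)) = Mul(28, 174) = 4872)
Function('F')(I, s) = Mul(16, Pow(19, Rational(1, 2))) (Function('F')(I, s) = Pow(Add(-8, 4872), Rational(1, 2)) = Pow(4864, Rational(1, 2)) = Mul(16, Pow(19, Rational(1, 2))))
Mul(Add(Function('F')(525, 295), -75736), Add(H, 312220)) = Mul(Add(Mul(16, Pow(19, Rational(1, 2))), -75736), Add(103270, 312220)) = Mul(Add(-75736, Mul(16, Pow(19, Rational(1, 2)))), 415490) = Add(-31467550640, Mul(6647840, Pow(19, Rational(1, 2))))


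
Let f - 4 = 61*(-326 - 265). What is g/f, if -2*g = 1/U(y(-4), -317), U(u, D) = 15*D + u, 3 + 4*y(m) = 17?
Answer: -1/342554641 ≈ -2.9192e-9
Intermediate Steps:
y(m) = 7/2 (y(m) = -¾ + (¼)*17 = -¾ + 17/4 = 7/2)
f = -36047 (f = 4 + 61*(-326 - 265) = 4 + 61*(-591) = 4 - 36051 = -36047)
U(u, D) = u + 15*D
g = 1/9503 (g = -1/(2*(7/2 + 15*(-317))) = -1/(2*(7/2 - 4755)) = -1/(2*(-9503/2)) = -½*(-2/9503) = 1/9503 ≈ 0.00010523)
g/f = (1/9503)/(-36047) = (1/9503)*(-1/36047) = -1/342554641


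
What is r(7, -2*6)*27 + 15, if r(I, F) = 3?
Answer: 96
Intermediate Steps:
r(7, -2*6)*27 + 15 = 3*27 + 15 = 81 + 15 = 96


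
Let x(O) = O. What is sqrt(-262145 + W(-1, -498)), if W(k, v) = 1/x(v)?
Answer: I*sqrt(65013009078)/498 ≈ 512.0*I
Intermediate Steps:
W(k, v) = 1/v
sqrt(-262145 + W(-1, -498)) = sqrt(-262145 + 1/(-498)) = sqrt(-262145 - 1/498) = sqrt(-130548211/498) = I*sqrt(65013009078)/498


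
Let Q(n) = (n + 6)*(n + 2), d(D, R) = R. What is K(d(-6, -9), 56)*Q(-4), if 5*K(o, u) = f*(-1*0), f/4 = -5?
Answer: 0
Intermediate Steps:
f = -20 (f = 4*(-5) = -20)
Q(n) = (2 + n)*(6 + n) (Q(n) = (6 + n)*(2 + n) = (2 + n)*(6 + n))
K(o, u) = 0 (K(o, u) = (-(-20)*0)/5 = (-20*0)/5 = (1/5)*0 = 0)
K(d(-6, -9), 56)*Q(-4) = 0*(12 + (-4)**2 + 8*(-4)) = 0*(12 + 16 - 32) = 0*(-4) = 0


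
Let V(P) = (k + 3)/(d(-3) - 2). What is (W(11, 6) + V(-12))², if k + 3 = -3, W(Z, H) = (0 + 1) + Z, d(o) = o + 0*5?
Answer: 3969/25 ≈ 158.76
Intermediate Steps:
d(o) = o (d(o) = o + 0 = o)
W(Z, H) = 1 + Z
k = -6 (k = -3 - 3 = -6)
V(P) = ⅗ (V(P) = (-6 + 3)/(-3 - 2) = -3/(-5) = -3*(-⅕) = ⅗)
(W(11, 6) + V(-12))² = ((1 + 11) + ⅗)² = (12 + ⅗)² = (63/5)² = 3969/25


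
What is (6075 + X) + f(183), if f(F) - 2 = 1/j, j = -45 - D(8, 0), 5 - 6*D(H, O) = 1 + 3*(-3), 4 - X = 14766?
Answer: -2457861/283 ≈ -8685.0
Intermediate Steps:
X = -14762 (X = 4 - 1*14766 = 4 - 14766 = -14762)
D(H, O) = 13/6 (D(H, O) = 5/6 - (1 + 3*(-3))/6 = 5/6 - (1 - 9)/6 = 5/6 - 1/6*(-8) = 5/6 + 4/3 = 13/6)
j = -283/6 (j = -45 - 1*13/6 = -45 - 13/6 = -283/6 ≈ -47.167)
f(F) = 560/283 (f(F) = 2 + 1/(-283/6) = 2 - 6/283 = 560/283)
(6075 + X) + f(183) = (6075 - 14762) + 560/283 = -8687 + 560/283 = -2457861/283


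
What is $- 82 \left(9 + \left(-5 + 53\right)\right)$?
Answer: $-4674$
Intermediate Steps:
$- 82 \left(9 + \left(-5 + 53\right)\right) = - 82 \left(9 + 48\right) = \left(-82\right) 57 = -4674$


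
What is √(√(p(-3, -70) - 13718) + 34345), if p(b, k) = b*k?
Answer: √(34345 + 2*I*√3377) ≈ 185.32 + 0.3136*I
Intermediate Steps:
√(√(p(-3, -70) - 13718) + 34345) = √(√(-3*(-70) - 13718) + 34345) = √(√(210 - 13718) + 34345) = √(√(-13508) + 34345) = √(2*I*√3377 + 34345) = √(34345 + 2*I*√3377)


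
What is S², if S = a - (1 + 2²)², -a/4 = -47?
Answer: 26569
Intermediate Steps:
a = 188 (a = -4*(-47) = 188)
S = 163 (S = 188 - (1 + 2²)² = 188 - (1 + 4)² = 188 - 1*5² = 188 - 1*25 = 188 - 25 = 163)
S² = 163² = 26569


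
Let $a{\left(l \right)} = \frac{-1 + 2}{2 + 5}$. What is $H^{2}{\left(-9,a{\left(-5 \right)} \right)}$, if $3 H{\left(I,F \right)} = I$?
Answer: $9$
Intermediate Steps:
$a{\left(l \right)} = \frac{1}{7}$ ($a{\left(l \right)} = 1 \cdot \frac{1}{7} = \frac{1}{7}$)
$H{\left(I,F \right)} = \frac{I}{3}$
$H^{2}{\left(-9,a{\left(-5 \right)} \right)} = \left(\frac{1}{3} \left(-9\right)\right)^{2} = \left(-3\right)^{2} = 9$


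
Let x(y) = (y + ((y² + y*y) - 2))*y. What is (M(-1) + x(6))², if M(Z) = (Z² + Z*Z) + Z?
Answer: 208849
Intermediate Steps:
M(Z) = Z + 2*Z² (M(Z) = (Z² + Z²) + Z = 2*Z² + Z = Z + 2*Z²)
x(y) = y*(-2 + y + 2*y²) (x(y) = (y + ((y² + y²) - 2))*y = (y + (2*y² - 2))*y = (y + (-2 + 2*y²))*y = (-2 + y + 2*y²)*y = y*(-2 + y + 2*y²))
(M(-1) + x(6))² = (-(1 + 2*(-1)) + 6*(-2 + 6 + 2*6²))² = (-(1 - 2) + 6*(-2 + 6 + 2*36))² = (-1*(-1) + 6*(-2 + 6 + 72))² = (1 + 6*76)² = (1 + 456)² = 457² = 208849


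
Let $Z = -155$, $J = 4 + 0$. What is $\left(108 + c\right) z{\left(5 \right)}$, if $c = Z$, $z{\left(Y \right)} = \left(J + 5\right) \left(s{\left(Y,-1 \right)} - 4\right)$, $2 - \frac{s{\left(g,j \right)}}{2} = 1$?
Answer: $846$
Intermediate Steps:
$s{\left(g,j \right)} = 2$ ($s{\left(g,j \right)} = 4 - 2 = 2$)
$J = 4$
$z{\left(Y \right)} = -18$ ($z{\left(Y \right)} = \left(4 + 5\right) \left(2 - 4\right) = 9 \left(-2\right) = -18$)
$c = -155$
$\left(108 + c\right) z{\left(5 \right)} = \left(108 - 155\right) \left(-18\right) = \left(-47\right) \left(-18\right) = 846$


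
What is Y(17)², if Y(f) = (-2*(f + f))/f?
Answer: 16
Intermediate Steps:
Y(f) = -4 (Y(f) = (-4*f)/f = -4)
Y(17)² = (-4)² = 16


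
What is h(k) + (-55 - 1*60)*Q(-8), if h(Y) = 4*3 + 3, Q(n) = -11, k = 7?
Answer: 1280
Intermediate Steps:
h(Y) = 15 (h(Y) = 12 + 3 = 15)
h(k) + (-55 - 1*60)*Q(-8) = 15 + (-55 - 1*60)*(-11) = 15 + (-55 - 60)*(-11) = 15 - 115*(-11) = 15 + 1265 = 1280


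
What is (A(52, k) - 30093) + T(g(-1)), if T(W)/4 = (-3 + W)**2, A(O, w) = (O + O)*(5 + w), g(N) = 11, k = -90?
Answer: -38677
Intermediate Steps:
A(O, w) = 2*O*(5 + w) (A(O, w) = (2*O)*(5 + w) = 2*O*(5 + w))
T(W) = 4*(-3 + W)**2
(A(52, k) - 30093) + T(g(-1)) = (2*52*(5 - 90) - 30093) + 4*(-3 + 11)**2 = (2*52*(-85) - 30093) + 4*8**2 = (-8840 - 30093) + 4*64 = -38933 + 256 = -38677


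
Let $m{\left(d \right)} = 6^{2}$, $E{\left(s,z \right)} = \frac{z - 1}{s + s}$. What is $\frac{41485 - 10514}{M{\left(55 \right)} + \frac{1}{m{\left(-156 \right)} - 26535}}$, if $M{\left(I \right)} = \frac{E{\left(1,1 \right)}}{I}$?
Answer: $-820700529$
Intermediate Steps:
$E{\left(s,z \right)} = \frac{-1 + z}{2 s}$
$m{\left(d \right)} = 36$
$M{\left(I \right)} = 0$ ($M{\left(I \right)} = \frac{\frac{1}{2} \cdot 1^{-1} \left(-1 + 1\right)}{I} = \frac{\frac{1}{2} \cdot 1 \cdot 0}{I} = \frac{0}{I} = 0$)
$\frac{41485 - 10514}{M{\left(55 \right)} + \frac{1}{m{\left(-156 \right)} - 26535}} = \frac{41485 - 10514}{0 + \frac{1}{36 - 26535}} = \frac{30971}{0 + \frac{1}{-26499}} = \frac{30971}{0 - \frac{1}{26499}} = \frac{30971}{- \frac{1}{26499}} = 30971 \left(-26499\right) = -820700529$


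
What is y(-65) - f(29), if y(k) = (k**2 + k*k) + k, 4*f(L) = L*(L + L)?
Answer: 15929/2 ≈ 7964.5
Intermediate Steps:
f(L) = L**2/2 (f(L) = (L*(L + L))/4 = (L*(2*L))/4 = (2*L**2)/4 = L**2/2)
y(k) = k + 2*k**2 (y(k) = (k**2 + k**2) + k = 2*k**2 + k = k + 2*k**2)
y(-65) - f(29) = -65*(1 + 2*(-65)) - 29**2/2 = -65*(1 - 130) - 841/2 = -65*(-129) - 1*841/2 = 8385 - 841/2 = 15929/2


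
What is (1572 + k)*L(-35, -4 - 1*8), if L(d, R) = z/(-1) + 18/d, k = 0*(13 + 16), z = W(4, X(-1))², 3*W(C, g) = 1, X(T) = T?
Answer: -103228/105 ≈ -983.12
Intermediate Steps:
W(C, g) = ⅓ (W(C, g) = (⅓)*1 = ⅓)
z = ⅑ (z = (⅓)² = ⅑ ≈ 0.11111)
k = 0 (k = 0*29 = 0)
L(d, R) = -⅑ + 18/d (L(d, R) = (⅑)/(-1) + 18/d = (⅑)*(-1) + 18/d = -⅑ + 18/d)
(1572 + k)*L(-35, -4 - 1*8) = (1572 + 0)*((⅑)*(162 - 1*(-35))/(-35)) = 1572*((⅑)*(-1/35)*(162 + 35)) = 1572*((⅑)*(-1/35)*197) = 1572*(-197/315) = -103228/105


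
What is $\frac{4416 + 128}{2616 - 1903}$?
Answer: $\frac{4544}{713} \approx 6.3731$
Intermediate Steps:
$\frac{4416 + 128}{2616 - 1903} = \frac{4544}{713}$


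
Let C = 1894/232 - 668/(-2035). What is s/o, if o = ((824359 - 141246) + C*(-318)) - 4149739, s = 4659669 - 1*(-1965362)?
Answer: -781952408930/409484603427 ≈ -1.9096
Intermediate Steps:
s = 6625031 (s = 4659669 + 1965362 = 6625031)
C = 2004633/236060 (C = 1894*(1/232) - 668*(-1/2035) = 947/116 + 668/2035 = 2004633/236060 ≈ 8.4921)
o = -409484603427/118030 (o = ((824359 - 141246) + (2004633/236060)*(-318)) - 4149739 = (683113 - 318736647/118030) - 4149739 = 80309090743/118030 - 4149739 = -409484603427/118030 ≈ -3.4693e+6)
s/o = 6625031/(-409484603427/118030) = 6625031*(-118030/409484603427) = -781952408930/409484603427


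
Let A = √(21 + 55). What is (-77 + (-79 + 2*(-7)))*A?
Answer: -340*√19 ≈ -1482.0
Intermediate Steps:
A = 2*√19 (A = √76 = 2*√19 ≈ 8.7178)
(-77 + (-79 + 2*(-7)))*A = (-77 + (-79 + 2*(-7)))*(2*√19) = (-77 + (-79 - 14))*(2*√19) = (-77 - 93)*(2*√19) = -340*√19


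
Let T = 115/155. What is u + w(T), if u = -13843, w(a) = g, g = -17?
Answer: -13860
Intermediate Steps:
T = 23/31 (T = 115*(1/155) = 23/31 ≈ 0.74194)
w(a) = -17
u + w(T) = -13843 - 17 = -13860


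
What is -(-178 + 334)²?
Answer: -24336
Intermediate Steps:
-(-178 + 334)² = -1*156² = -1*24336 = -24336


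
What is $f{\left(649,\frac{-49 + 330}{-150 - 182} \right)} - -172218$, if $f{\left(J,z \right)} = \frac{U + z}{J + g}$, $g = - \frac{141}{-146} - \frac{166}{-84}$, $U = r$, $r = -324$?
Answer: $\frac{57143448604035}{331809764} \approx 1.7222 \cdot 10^{5}$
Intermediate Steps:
$U = -324$
$g = \frac{4510}{1533}$ ($g = \left(-141\right) \left(- \frac{1}{146}\right) - - \frac{83}{42} = \frac{141}{146} + \frac{83}{42} = \frac{4510}{1533} \approx 2.9419$)
$f{\left(J,z \right)} = \frac{-324 + z}{\frac{4510}{1533} + J}$ ($f{\left(J,z \right)} = \frac{-324 + z}{J + \frac{4510}{1533}} = \frac{-324 + z}{\frac{4510}{1533} + J}$)
$f{\left(649,\frac{-49 + 330}{-150 - 182} \right)} - -172218 = \frac{1533 \left(-324 + \frac{-49 + 330}{-150 - 182}\right)}{4510 + 1533 \cdot 649} - -172218 = \frac{1533 \left(-324 + \frac{281}{-332}\right)}{4510 + 994917} + 172218 = \frac{1533 \left(-324 + 281 \left(- \frac{1}{332}\right)\right)}{999427} + 172218 = 1533 \cdot \frac{1}{999427} \left(-324 - \frac{281}{332}\right) + 172218 = 1533 \cdot \frac{1}{999427} \left(- \frac{107849}{332}\right) + 172218 = - \frac{165332517}{331809764} + 172218 = \frac{57143448604035}{331809764}$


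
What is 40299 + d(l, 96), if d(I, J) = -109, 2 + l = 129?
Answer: 40190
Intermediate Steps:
l = 127 (l = -2 + 129 = 127)
40299 + d(l, 96) = 40299 - 109 = 40190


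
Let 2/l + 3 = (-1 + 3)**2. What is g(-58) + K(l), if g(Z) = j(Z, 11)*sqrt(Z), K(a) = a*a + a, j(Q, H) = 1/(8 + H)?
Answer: 6 + I*sqrt(58)/19 ≈ 6.0 + 0.40083*I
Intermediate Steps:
l = 2 (l = 2/(-3 + (-1 + 3)**2) = 2/(-3 + 2**2) = 2/(-3 + 4) = 2/1 = 2*1 = 2)
K(a) = a + a**2 (K(a) = a**2 + a = a + a**2)
g(Z) = sqrt(Z)/19 (g(Z) = sqrt(Z)/(8 + 11) = sqrt(Z)/19)
g(-58) + K(l) = sqrt(-58)/19 + 2*(1 + 2) = (I*sqrt(58))/19 + 2*3 = I*sqrt(58)/19 + 6 = 6 + I*sqrt(58)/19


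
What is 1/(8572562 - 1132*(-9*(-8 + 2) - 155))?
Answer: 1/8686894 ≈ 1.1512e-7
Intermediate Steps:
1/(8572562 - 1132*(-9*(-8 + 2) - 155)) = 1/(8572562 - 1132*(-9*(-6) - 155)) = 1/(8572562 - 1132*(54 - 155)) = 1/(8572562 - 1132*(-101)) = 1/(8572562 + 114332) = 1/8686894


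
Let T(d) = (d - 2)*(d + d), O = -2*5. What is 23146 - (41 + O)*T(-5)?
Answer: 20976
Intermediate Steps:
O = -10
T(d) = 2*d*(-2 + d) (T(d) = (-2 + d)*(2*d) = 2*d*(-2 + d))
23146 - (41 + O)*T(-5) = 23146 - (41 - 10)*2*(-5)*(-2 - 5) = 23146 - 31*2*(-5)*(-7) = 23146 - 31*70 = 23146 - 1*2170 = 23146 - 2170 = 20976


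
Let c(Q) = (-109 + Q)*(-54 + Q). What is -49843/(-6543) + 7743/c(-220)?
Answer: 4543809527/589825278 ≈ 7.7037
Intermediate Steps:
-49843/(-6543) + 7743/c(-220) = -49843/(-6543) + 7743/(5886 + (-220)² - 163*(-220)) = -49843*(-1/6543) + 7743/(5886 + 48400 + 35860) = 49843/6543 + 7743/90146 = 4543809527/589825278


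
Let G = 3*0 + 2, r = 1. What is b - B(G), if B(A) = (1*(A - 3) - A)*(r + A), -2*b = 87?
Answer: -69/2 ≈ -34.500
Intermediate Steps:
b = -87/2 (b = -1/2*87 = -87/2 ≈ -43.500)
G = 2 (G = 0 + 2 = 2)
B(A) = -3 - 3*A (B(A) = (1*(A - 3) - A)*(1 + A) = (1*(-3 + A) - A)*(1 + A) = ((-3 + A) - A)*(1 + A) = -3*(1 + A) = -3 - 3*A)
b - B(G) = -87/2 - (-3 - 3*2) = -87/2 - (-3 - 6) = -87/2 - 1*(-9) = -87/2 + 9 = -69/2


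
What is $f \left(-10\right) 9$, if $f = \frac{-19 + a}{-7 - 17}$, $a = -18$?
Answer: $- \frac{555}{4} \approx -138.75$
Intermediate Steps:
$f = \frac{37}{24}$ ($f = \frac{-19 - 18}{-7 - 17} = - \frac{37}{-24} = \left(-37\right) \left(- \frac{1}{24}\right) = \frac{37}{24} \approx 1.5417$)
$f \left(-10\right) 9 = \frac{37}{24} \left(-10\right) 9 = \left(- \frac{185}{12}\right) 9 = - \frac{555}{4}$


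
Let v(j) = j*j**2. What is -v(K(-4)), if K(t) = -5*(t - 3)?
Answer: -42875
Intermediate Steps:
K(t) = 15 - 5*t (K(t) = -5*(-3 + t) = 15 - 5*t)
v(j) = j**3
-v(K(-4)) = -(15 - 5*(-4))**3 = -(15 + 20)**3 = -1*35**3 = -1*42875 = -42875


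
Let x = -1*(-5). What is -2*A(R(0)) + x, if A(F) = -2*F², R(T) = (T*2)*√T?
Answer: 5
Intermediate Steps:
R(T) = 2*T^(3/2) (R(T) = (2*T)*√T = 2*T^(3/2))
x = 5
-2*A(R(0)) + x = -(-4)*(2*0^(3/2))² + 5 = -(-4)*(2*0)² + 5 = -(-4)*0² + 5 = -(-4)*0 + 5 = -2*0 + 5 = 0 + 5 = 5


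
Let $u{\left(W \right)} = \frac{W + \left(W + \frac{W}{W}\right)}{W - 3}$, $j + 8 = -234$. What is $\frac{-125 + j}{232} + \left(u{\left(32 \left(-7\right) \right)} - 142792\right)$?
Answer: $- \frac{7519977493}{52664} \approx -1.4279 \cdot 10^{5}$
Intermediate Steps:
$j = -242$ ($j = -8 - 234 = -242$)
$u{\left(W \right)} = \frac{1 + 2 W}{-3 + W}$ ($u{\left(W \right)} = \frac{W + \left(W + 1\right)}{-3 + W} = \frac{W + \left(1 + W\right)}{-3 + W} = \frac{1 + 2 W}{-3 + W}$)
$\frac{-125 + j}{232} + \left(u{\left(32 \left(-7\right) \right)} - 142792\right) = \frac{-125 - 242}{232} - \left(142792 - \frac{1 + 2 \cdot 32 \left(-7\right)}{-3 + 32 \left(-7\right)}\right) = \left(-367\right) \frac{1}{232} - \left(142792 - \frac{1 + 2 \left(-224\right)}{-3 - 224}\right) = - \frac{367}{232} - \left(142792 - \frac{1 - 448}{-227}\right) = - \frac{367}{232} - \frac{32413337}{227} = - \frac{7519977493}{52664}$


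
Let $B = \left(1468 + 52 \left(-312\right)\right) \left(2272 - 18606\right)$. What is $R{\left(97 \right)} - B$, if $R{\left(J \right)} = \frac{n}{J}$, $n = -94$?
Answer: $- \frac{23379376982}{97} \approx -2.4102 \cdot 10^{8}$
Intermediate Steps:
$R{\left(J \right)} = - \frac{94}{J}$
$B = 241024504$ ($B = \left(1468 - 16224\right) \left(-16334\right) = \left(-14756\right) \left(-16334\right) = 241024504$)
$R{\left(97 \right)} - B = - \frac{94}{97} - 241024504 = - \frac{23379376982}{97}$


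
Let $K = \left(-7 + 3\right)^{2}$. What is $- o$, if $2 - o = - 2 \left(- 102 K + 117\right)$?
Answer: $3028$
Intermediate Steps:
$K = 16$ ($K = \left(-4\right)^{2} = 16$)
$o = -3028$ ($o = 2 - - 2 \left(\left(-102\right) 16 + 117\right) = 2 - - 2 \left(-1632 + 117\right) = 2 - \left(-2\right) \left(-1515\right) = 2 - 3030 = -3028$)
$- o = \left(-1\right) \left(-3028\right) = 3028$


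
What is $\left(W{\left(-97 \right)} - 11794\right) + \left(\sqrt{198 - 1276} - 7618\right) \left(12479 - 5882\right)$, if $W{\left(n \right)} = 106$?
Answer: $-50267634 + 46179 i \sqrt{22} \approx -5.0268 \cdot 10^{7} + 2.166 \cdot 10^{5} i$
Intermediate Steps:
$\left(W{\left(-97 \right)} - 11794\right) + \left(\sqrt{198 - 1276} - 7618\right) \left(12479 - 5882\right) = \left(106 - 11794\right) + \left(\sqrt{198 - 1276} - 7618\right) \left(12479 - 5882\right) = -11688 + \left(\sqrt{-1078} - 7618\right) 6597 = -11688 + \left(7 i \sqrt{22} - 7618\right) 6597 = -11688 + \left(-7618 + 7 i \sqrt{22}\right) 6597 = -11688 - \left(50255946 - 46179 i \sqrt{22}\right) = -50267634 + 46179 i \sqrt{22}$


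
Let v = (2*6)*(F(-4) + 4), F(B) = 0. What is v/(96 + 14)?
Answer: 24/55 ≈ 0.43636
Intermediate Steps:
v = 48 (v = (2*6)*(0 + 4) = 12*4 = 48)
v/(96 + 14) = 48/(96 + 14) = 48/110 = 48*(1/110) = 24/55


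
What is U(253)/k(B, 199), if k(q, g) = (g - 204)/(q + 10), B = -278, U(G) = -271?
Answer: -72628/5 ≈ -14526.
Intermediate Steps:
k(q, g) = (-204 + g)/(10 + q)
U(253)/k(B, 199) = -271*(10 - 278)/(-204 + 199) = -271/(-5/(-268)) = -271/((-1/268*(-5))) = -271/5/268 = -271*268/5 = -72628/5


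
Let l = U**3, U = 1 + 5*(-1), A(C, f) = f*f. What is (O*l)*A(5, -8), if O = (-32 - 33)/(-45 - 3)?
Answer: -16640/3 ≈ -5546.7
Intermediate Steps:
A(C, f) = f**2
O = 65/48 (O = -65/(-48) = -65*(-1/48) = 65/48 ≈ 1.3542)
U = -4 (U = 1 - 5 = -4)
l = -64 (l = (-4)**3 = -64)
(O*l)*A(5, -8) = ((65/48)*(-64))*(-8)**2 = -260/3*64 = -16640/3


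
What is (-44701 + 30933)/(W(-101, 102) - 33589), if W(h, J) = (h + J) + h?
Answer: 13768/33689 ≈ 0.40868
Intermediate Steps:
W(h, J) = J + 2*h (W(h, J) = (J + h) + h = J + 2*h)
(-44701 + 30933)/(W(-101, 102) - 33589) = (-44701 + 30933)/((102 + 2*(-101)) - 33589) = -13768/((102 - 202) - 33589) = -13768/(-100 - 33589) = -13768/(-33689) = -13768*(-1/33689) = 13768/33689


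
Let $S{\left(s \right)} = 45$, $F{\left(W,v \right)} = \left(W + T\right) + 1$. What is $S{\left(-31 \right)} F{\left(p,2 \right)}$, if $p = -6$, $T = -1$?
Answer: $-270$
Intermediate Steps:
$F{\left(W,v \right)} = W$ ($F{\left(W,v \right)} = \left(W - 1\right) + 1 = \left(-1 + W\right) + 1 = W$)
$S{\left(-31 \right)} F{\left(p,2 \right)} = 45 \left(-6\right) = -270$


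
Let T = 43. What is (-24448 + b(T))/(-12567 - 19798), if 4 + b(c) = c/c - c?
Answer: 24494/32365 ≈ 0.75681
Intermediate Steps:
b(c) = -3 - c (b(c) = -4 + (c/c - c) = -4 + (1 - c) = -3 - c)
(-24448 + b(T))/(-12567 - 19798) = (-24448 + (-3 - 1*43))/(-12567 - 19798) = (-24448 + (-3 - 43))/(-32365) = (-24448 - 46)*(-1/32365) = -24494*(-1/32365) = 24494/32365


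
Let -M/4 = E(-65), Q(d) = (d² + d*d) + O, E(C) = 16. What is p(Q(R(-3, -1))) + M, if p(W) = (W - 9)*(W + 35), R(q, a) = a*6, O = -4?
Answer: 6013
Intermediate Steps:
R(q, a) = 6*a
Q(d) = -4 + 2*d² (Q(d) = (d² + d*d) - 4 = (d² + d²) - 4 = 2*d² - 4 = -4 + 2*d²)
p(W) = (-9 + W)*(35 + W)
M = -64 (M = -4*16 = -64)
p(Q(R(-3, -1))) + M = (-315 + (-4 + 2*(6*(-1))²)² + 26*(-4 + 2*(6*(-1))²)) - 64 = (-315 + (-4 + 2*(-6)²)² + 26*(-4 + 2*(-6)²)) - 64 = (-315 + (-4 + 2*36)² + 26*(-4 + 2*36)) - 64 = (-315 + (-4 + 72)² + 26*(-4 + 72)) - 64 = (-315 + 68² + 26*68) - 64 = (-315 + 4624 + 1768) - 64 = 6077 - 64 = 6013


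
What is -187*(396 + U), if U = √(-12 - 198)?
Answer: -74052 - 187*I*√210 ≈ -74052.0 - 2709.9*I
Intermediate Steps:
U = I*√210 (U = √(-210) = I*√210 ≈ 14.491*I)
-187*(396 + U) = -187*(396 + I*√210) = -74052 - 187*I*√210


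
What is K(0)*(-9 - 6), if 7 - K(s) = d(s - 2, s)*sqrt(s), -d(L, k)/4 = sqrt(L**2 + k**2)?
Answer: -105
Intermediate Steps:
d(L, k) = -4*sqrt(L**2 + k**2)
K(s) = 7 + 4*sqrt(s)*sqrt(s**2 + (-2 + s)**2) (K(s) = 7 - (-4*sqrt((s - 2)**2 + s**2))*sqrt(s) = 7 - (-4*sqrt((-2 + s)**2 + s**2))*sqrt(s) = 7 - (-4*sqrt(s**2 + (-2 + s)**2))*sqrt(s) = 7 - (-4)*sqrt(s)*sqrt(s**2 + (-2 + s)**2) = 7 + 4*sqrt(s)*sqrt(s**2 + (-2 + s)**2))
K(0)*(-9 - 6) = (7 + 4*sqrt(0)*sqrt(0**2 + (-2 + 0)**2))*(-9 - 6) = (7 + 4*0*sqrt(0 + (-2)**2))*(-15) = (7 + 4*0*sqrt(0 + 4))*(-15) = (7 + 4*0*sqrt(4))*(-15) = (7 + 4*0*2)*(-15) = (7 + 0)*(-15) = 7*(-15) = -105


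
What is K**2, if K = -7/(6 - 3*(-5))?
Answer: 1/9 ≈ 0.11111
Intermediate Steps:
K = -1/3 (K = -7/(6 + 15) = -7/21 = (1/21)*(-7) = -1/3 ≈ -0.33333)
K**2 = (-1/3)**2 = 1/9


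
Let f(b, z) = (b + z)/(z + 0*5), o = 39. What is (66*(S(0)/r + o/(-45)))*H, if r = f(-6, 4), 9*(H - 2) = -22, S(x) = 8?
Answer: 22264/45 ≈ 494.76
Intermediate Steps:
f(b, z) = (b + z)/z (f(b, z) = (b + z)/(z + 0) = (b + z)/z)
H = -4/9 (H = 2 + (1/9)*(-22) = 2 - 22/9 = -4/9 ≈ -0.44444)
r = -1/2 (r = (-6 + 4)/4 = (1/4)*(-2) = -1/2 ≈ -0.50000)
(66*(S(0)/r + o/(-45)))*H = (66*(8/(-1/2) + 39/(-45)))*(-4/9) = (66*(8*(-2) + 39*(-1/45)))*(-4/9) = (66*(-16 - 13/15))*(-4/9) = (66*(-253/15))*(-4/9) = -5566/5*(-4/9) = 22264/45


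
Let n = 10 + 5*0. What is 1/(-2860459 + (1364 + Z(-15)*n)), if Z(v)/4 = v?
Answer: -1/2859695 ≈ -3.4969e-7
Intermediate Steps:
Z(v) = 4*v
n = 10 (n = 10 + 0 = 10)
1/(-2860459 + (1364 + Z(-15)*n)) = 1/(-2860459 + (1364 + (4*(-15))*10)) = 1/(-2860459 + (1364 - 60*10)) = 1/(-2860459 + (1364 - 600)) = 1/(-2860459 + 764) = 1/(-2859695) = -1/2859695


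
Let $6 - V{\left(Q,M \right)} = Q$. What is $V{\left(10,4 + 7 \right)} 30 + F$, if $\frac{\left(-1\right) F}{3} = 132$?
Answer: $-516$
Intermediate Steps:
$F = -396$ ($F = \left(-3\right) 132 = -396$)
$V{\left(Q,M \right)} = 6 - Q$
$V{\left(10,4 + 7 \right)} 30 + F = \left(6 - 10\right) 30 - 396 = \left(-4\right) 30 - 396 = -120 - 396 = -516$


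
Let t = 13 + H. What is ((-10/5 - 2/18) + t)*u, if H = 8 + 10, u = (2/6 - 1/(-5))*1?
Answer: 416/27 ≈ 15.407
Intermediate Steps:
u = 8/15 (u = (2*(⅙) - 1*(-⅕))*1 = (⅓ + ⅕)*1 = (8/15)*1 = 8/15 ≈ 0.53333)
H = 18
t = 31 (t = 13 + 18 = 31)
((-10/5 - 2/18) + t)*u = ((-10/5 - 2/18) + 31)*(8/15) = ((-10*⅕ - 2*1/18) + 31)*(8/15) = ((-2 - ⅑) + 31)*(8/15) = (-19/9 + 31)*(8/15) = (260/9)*(8/15) = 416/27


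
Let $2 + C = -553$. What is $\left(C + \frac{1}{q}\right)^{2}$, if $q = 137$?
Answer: $\frac{5781169156}{18769} \approx 3.0802 \cdot 10^{5}$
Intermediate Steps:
$C = -555$ ($C = -2 - 553 = -555$)
$\left(C + \frac{1}{q}\right)^{2} = \left(-555 + \frac{1}{137}\right)^{2} = \left(- \frac{76034}{137}\right)^{2} = \frac{5781169156}{18769}$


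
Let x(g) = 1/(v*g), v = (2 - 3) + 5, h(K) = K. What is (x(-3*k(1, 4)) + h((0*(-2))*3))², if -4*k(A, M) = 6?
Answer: 1/324 ≈ 0.0030864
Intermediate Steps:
k(A, M) = -3/2 (k(A, M) = -¼*6 = -3/2)
v = 4 (v = -1 + 5 = 4)
x(g) = 1/(4*g)
(x(-3*k(1, 4)) + h((0*(-2))*3))² = (1/(4*((-3*(-3/2)))) + (0*(-2))*3)² = (1/(4*(9/2)) + 0*3)² = ((¼)*(2/9) + 0)² = (1/18 + 0)² = (1/18)² = 1/324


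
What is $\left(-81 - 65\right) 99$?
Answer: $-14454$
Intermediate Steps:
$\left(-81 - 65\right) 99 = \left(-146\right) 99 = -14454$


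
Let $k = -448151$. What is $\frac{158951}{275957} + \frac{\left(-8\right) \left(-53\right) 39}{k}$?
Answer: $\frac{6060984059}{11242764137} \approx 0.5391$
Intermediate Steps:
$\frac{158951}{275957} + \frac{\left(-8\right) \left(-53\right) 39}{k} = \frac{158951}{275957} + \frac{\left(-8\right) \left(-53\right) 39}{-448151} = 158951 \cdot \frac{1}{275957} + 424 \cdot 39 \left(- \frac{1}{448151}\right) = \frac{158951}{275957} + 16536 \left(- \frac{1}{448151}\right) = \frac{158951}{275957} - \frac{16536}{448151} = \frac{6060984059}{11242764137}$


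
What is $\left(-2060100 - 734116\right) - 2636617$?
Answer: $-5430833$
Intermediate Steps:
$\left(-2060100 - 734116\right) - 2636617 = -2794216 - 2636617 = -5430833$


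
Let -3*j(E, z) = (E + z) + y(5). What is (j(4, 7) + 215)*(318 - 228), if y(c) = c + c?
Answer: 18720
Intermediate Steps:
y(c) = 2*c
j(E, z) = -10/3 - E/3 - z/3 (j(E, z) = -((E + z) + 2*5)/3 = -((E + z) + 10)/3 = -(10 + E + z)/3 = -10/3 - E/3 - z/3)
(j(4, 7) + 215)*(318 - 228) = ((-10/3 - ⅓*4 - ⅓*7) + 215)*(318 - 228) = ((-10/3 - 4/3 - 7/3) + 215)*90 = (-7 + 215)*90 = 208*90 = 18720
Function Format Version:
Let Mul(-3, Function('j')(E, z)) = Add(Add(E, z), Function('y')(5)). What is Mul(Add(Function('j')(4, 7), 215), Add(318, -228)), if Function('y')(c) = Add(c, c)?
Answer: 18720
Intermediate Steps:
Function('y')(c) = Mul(2, c)
Function('j')(E, z) = Add(Rational(-10, 3), Mul(Rational(-1, 3), E), Mul(Rational(-1, 3), z)) (Function('j')(E, z) = Mul(Rational(-1, 3), Add(Add(E, z), Mul(2, 5))) = Mul(Rational(-1, 3), Add(Add(E, z), 10)) = Mul(Rational(-1, 3), Add(10, E, z)) = Add(Rational(-10, 3), Mul(Rational(-1, 3), E), Mul(Rational(-1, 3), z)))
Mul(Add(Function('j')(4, 7), 215), Add(318, -228)) = Mul(Add(Add(Rational(-10, 3), Mul(Rational(-1, 3), 4), Mul(Rational(-1, 3), 7)), 215), Add(318, -228)) = Mul(Add(Add(Rational(-10, 3), Rational(-4, 3), Rational(-7, 3)), 215), 90) = Mul(Add(-7, 215), 90) = Mul(208, 90) = 18720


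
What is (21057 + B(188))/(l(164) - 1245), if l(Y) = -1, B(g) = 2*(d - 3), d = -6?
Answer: -21039/1246 ≈ -16.885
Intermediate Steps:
B(g) = -18 (B(g) = 2*(-6 - 3) = 2*(-9) = -18)
(21057 + B(188))/(l(164) - 1245) = (21057 - 18)/(-1 - 1245) = 21039/(-1246) = 21039*(-1/1246) = -21039/1246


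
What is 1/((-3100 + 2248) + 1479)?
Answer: 1/627 ≈ 0.0015949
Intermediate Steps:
1/((-3100 + 2248) + 1479) = 1/(-852 + 1479) = 1/627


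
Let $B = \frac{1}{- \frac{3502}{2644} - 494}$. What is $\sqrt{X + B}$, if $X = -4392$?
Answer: $\frac{i \sqrt{1883237422437030}}{654819} \approx 66.272 i$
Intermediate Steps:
$B = - \frac{1322}{654819}$ ($B = \frac{1}{\left(-3502\right) \frac{1}{2644} - 494} = \frac{1}{- \frac{1751}{1322} - 494} = \frac{1}{- \frac{654819}{1322}} = - \frac{1322}{654819} \approx -0.0020189$)
$\sqrt{X + B} = \sqrt{-4392 - \frac{1322}{654819}} = \sqrt{- \frac{2875966370}{654819}} = \frac{i \sqrt{1883237422437030}}{654819}$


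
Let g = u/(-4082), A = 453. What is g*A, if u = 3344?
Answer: -757416/2041 ≈ -371.10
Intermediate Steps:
g = -1672/2041 (g = 3344/(-4082) = 3344*(-1/4082) = -1672/2041 ≈ -0.81921)
g*A = -1672/2041*453 = -757416/2041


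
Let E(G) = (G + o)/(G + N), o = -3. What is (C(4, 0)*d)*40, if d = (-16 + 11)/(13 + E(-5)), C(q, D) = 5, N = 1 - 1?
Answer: -5000/73 ≈ -68.493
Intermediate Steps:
N = 0
E(G) = (-3 + G)/G (E(G) = (G - 3)/(G + 0) = (-3 + G)/G)
d = -25/73 (d = (-16 + 11)/(13 + (-3 - 5)/(-5)) = -5/(13 - 1/5*(-8)) = -5/(13 + 8/5) = -5/73/5 = -5*5/73 = -25/73 ≈ -0.34247)
(C(4, 0)*d)*40 = (5*(-25/73))*40 = -125/73*40 = -5000/73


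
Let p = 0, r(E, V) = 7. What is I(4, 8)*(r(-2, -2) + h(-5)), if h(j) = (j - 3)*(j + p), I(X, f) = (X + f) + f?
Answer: 940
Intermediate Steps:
I(X, f) = X + 2*f
h(j) = j*(-3 + j) (h(j) = (j - 3)*(j + 0) = (-3 + j)*j = j*(-3 + j))
I(4, 8)*(r(-2, -2) + h(-5)) = (4 + 2*8)*(7 - 5*(-3 - 5)) = (4 + 16)*(7 - 5*(-8)) = 20*(7 + 40) = 20*47 = 940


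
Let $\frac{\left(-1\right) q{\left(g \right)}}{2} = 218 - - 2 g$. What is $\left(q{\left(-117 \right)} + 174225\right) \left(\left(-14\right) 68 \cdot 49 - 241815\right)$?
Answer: $-50266696991$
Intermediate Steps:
$q{\left(g \right)} = -436 - 4 g$ ($q{\left(g \right)} = - 2 \left(218 - - 2 g\right) = - 2 \left(218 + 2 g\right) = -436 - 4 g$)
$\left(q{\left(-117 \right)} + 174225\right) \left(\left(-14\right) 68 \cdot 49 - 241815\right) = \left(\left(-436 - -468\right) + 174225\right) \left(\left(-14\right) 68 \cdot 49 - 241815\right) = \left(\left(-436 + 468\right) + 174225\right) \left(\left(-952\right) 49 - 241815\right) = \left(32 + 174225\right) \left(-46648 - 241815\right) = 174257 \left(-288463\right) = -50266696991$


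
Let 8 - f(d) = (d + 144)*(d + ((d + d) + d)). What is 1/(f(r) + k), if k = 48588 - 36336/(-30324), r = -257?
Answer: -2527/170741308 ≈ -1.4800e-5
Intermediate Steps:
f(d) = 8 - 4*d*(144 + d) (f(d) = 8 - (d + 144)*(d + ((d + d) + d)) = 8 - (144 + d)*(d + (2*d + d)) = 8 - (144 + d)*(d + 3*d) = 8 - (144 + d)*4*d = 8 - 4*d*(144 + d))
k = 122784904/2527 (k = 48588 - 36336*(-1)/30324 = 48588 - 1*(-3028/2527) = 48588 + 3028/2527 = 122784904/2527 ≈ 48589.)
1/(f(r) + k) = 1/((8 - 576*(-257) - 4*(-257)²) + 122784904/2527) = 1/((8 + 148032 - 4*66049) + 122784904/2527) = 1/((8 + 148032 - 264196) + 122784904/2527) = 1/(-116156 + 122784904/2527) = 1/(-170741308/2527) = -2527/170741308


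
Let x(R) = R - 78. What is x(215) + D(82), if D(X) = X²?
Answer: 6861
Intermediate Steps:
x(R) = -78 + R
x(215) + D(82) = (-78 + 215) + 82² = 137 + 6724 = 6861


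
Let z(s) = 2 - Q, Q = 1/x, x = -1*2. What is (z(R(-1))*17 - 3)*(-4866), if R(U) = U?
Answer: -192207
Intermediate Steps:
x = -2
Q = -1/2 (Q = 1/(-2) = -1/2 ≈ -0.50000)
z(s) = 5/2 (z(s) = 2 - 1*(-1/2) = 2 + 1/2 = 5/2)
(z(R(-1))*17 - 3)*(-4866) = ((5/2)*17 - 3)*(-4866) = (85/2 - 3)*(-4866) = (79/2)*(-4866) = -192207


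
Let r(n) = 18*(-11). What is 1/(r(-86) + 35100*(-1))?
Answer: -1/35298 ≈ -2.8330e-5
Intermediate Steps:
r(n) = -198
1/(r(-86) + 35100*(-1)) = 1/(-198 + 35100*(-1)) = 1/(-198 - 35100) = 1/(-35298) = -1/35298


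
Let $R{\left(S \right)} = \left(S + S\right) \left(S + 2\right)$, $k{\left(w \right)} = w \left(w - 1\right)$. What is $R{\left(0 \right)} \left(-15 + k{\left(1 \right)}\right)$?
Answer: $0$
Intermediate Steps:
$k{\left(w \right)} = w \left(-1 + w\right)$
$R{\left(S \right)} = 2 S \left(2 + S\right)$
$R{\left(0 \right)} \left(-15 + k{\left(1 \right)}\right) = 2 \cdot 0 \left(2 + 0\right) \left(-15 + 1 \left(-1 + 1\right)\right) = 2 \cdot 0 \cdot 2 \left(-15 + 1 \cdot 0\right) = 0 \left(-15 + 0\right) = 0 \left(-15\right) = 0$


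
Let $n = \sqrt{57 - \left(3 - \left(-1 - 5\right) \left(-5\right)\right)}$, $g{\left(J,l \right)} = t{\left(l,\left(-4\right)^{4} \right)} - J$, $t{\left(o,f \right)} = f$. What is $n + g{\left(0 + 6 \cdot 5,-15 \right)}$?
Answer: $226 + 2 \sqrt{21} \approx 235.17$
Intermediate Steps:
$g{\left(J,l \right)} = 256 - J$ ($g{\left(J,l \right)} = \left(-4\right)^{4} - J = 256 - J$)
$n = 2 \sqrt{21}$ ($n = \sqrt{57 - \left(3 - \left(-1 - 5\right) \left(-5\right)\right)} = \sqrt{57 - -27} = \sqrt{57 + \left(-3 + 30\right)} = \sqrt{57 + 27} = \sqrt{84} = 2 \sqrt{21} \approx 9.1651$)
$n + g{\left(0 + 6 \cdot 5,-15 \right)} = 2 \sqrt{21} + \left(256 - \left(0 + 6 \cdot 5\right)\right) = 2 \sqrt{21} + \left(256 - \left(0 + 30\right)\right) = 2 \sqrt{21} + \left(256 - 30\right) = 2 \sqrt{21} + 226 = 226 + 2 \sqrt{21}$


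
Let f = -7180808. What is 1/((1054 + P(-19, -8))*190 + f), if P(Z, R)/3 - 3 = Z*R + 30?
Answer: -1/6875098 ≈ -1.4545e-7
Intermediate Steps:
P(Z, R) = 99 + 3*R*Z (P(Z, R) = 9 + 3*(Z*R + 30) = 9 + 3*(R*Z + 30) = 9 + 3*(30 + R*Z) = 9 + (90 + 3*R*Z) = 99 + 3*R*Z)
1/((1054 + P(-19, -8))*190 + f) = 1/((1054 + (99 + 3*(-8)*(-19)))*190 - 7180808) = 1/((1054 + (99 + 456))*190 - 7180808) = 1/((1054 + 555)*190 - 7180808) = 1/(1609*190 - 7180808) = 1/(305710 - 7180808) = 1/(-6875098) = -1/6875098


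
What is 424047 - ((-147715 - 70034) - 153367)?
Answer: 795163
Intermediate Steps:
424047 - ((-147715 - 70034) - 153367) = 424047 - (-217749 - 153367) = 424047 - 1*(-371116) = 424047 + 371116 = 795163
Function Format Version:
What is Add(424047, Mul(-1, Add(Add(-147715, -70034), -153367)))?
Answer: 795163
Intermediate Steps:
Add(424047, Mul(-1, Add(Add(-147715, -70034), -153367))) = Add(424047, Mul(-1, Add(-217749, -153367))) = Add(424047, Mul(-1, -371116)) = Add(424047, 371116) = 795163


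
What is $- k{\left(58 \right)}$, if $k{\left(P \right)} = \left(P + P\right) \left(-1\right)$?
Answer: $116$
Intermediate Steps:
$k{\left(P \right)} = - 2 P$ ($k{\left(P \right)} = 2 P \left(-1\right) = - 2 P$)
$- k{\left(58 \right)} = - \left(-2\right) 58 = \left(-1\right) \left(-116\right) = 116$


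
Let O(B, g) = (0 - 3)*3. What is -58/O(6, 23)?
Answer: 58/9 ≈ 6.4444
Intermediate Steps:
O(B, g) = -9 (O(B, g) = -3*3 = -9)
-58/O(6, 23) = -58/(-9) = -58*(-1/9) = 58/9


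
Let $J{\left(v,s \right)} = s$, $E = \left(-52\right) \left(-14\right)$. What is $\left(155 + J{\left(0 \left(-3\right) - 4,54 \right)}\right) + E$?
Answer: $937$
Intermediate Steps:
$E = 728$
$\left(155 + J{\left(0 \left(-3\right) - 4,54 \right)}\right) + E = \left(155 + 54\right) + 728 = 209 + 728 = 937$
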